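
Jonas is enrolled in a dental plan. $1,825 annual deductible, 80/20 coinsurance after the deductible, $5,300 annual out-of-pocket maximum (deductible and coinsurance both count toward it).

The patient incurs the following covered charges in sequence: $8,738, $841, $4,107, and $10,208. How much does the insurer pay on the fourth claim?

$9,105.20

#1 ($8,738): $1,825 to deductible, leaving $6,913; 20% of $6,913 = $1,382.60. Patient pays $3,207.60; OOP now $3,207.60. Plan pays $8,738 − $3,207.60 = $5,530.40.
#2 ($841): 20% coinsurance on $841 = $168.20. Patient pays $168.20; OOP now $3,375.80. Insurer: $841 − $168.20 = $672.80.
#3 ($4,107): 20% coinsurance on $4,107 = $821.40. Cost to patient: $821.40. OOP to date $4,197.20. Insurer: $4,107 − $821.40 = $3,285.60.
#4 ($10,208): deductible met; 20% of $10,208 = $2,041.60. That would push OOP to $6,238.80, over the $5,300 cap, so patient pays $5,300 − $4,197.20 = $1,102.80. Insurer: $10,208 − $1,102.80 = $9,105.20.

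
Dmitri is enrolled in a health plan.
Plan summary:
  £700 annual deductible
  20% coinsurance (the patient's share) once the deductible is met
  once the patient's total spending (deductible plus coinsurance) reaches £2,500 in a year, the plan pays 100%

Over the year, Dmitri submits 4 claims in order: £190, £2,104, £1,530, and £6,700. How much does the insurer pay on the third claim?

Claim 1 (£190): all of it applies to the deductible. Patient owes £190 (running OOP £190). Plan pays £190 − £190 = £0.
Claim 2 (£2,104): £510 to deductible, leaving £1,594; coinsurance £1,594 × 20% = £318.80. Patient owes £828.80 (running OOP £1,018.80). Insurer: £2,104 − £828.80 = £1,275.20.
Claim 3 (£1,530): 20% coinsurance on £1,530 = £306. Patient pays £306; OOP now £1,324.80. Insurer: £1,530 − £306 = £1,224.

£1,224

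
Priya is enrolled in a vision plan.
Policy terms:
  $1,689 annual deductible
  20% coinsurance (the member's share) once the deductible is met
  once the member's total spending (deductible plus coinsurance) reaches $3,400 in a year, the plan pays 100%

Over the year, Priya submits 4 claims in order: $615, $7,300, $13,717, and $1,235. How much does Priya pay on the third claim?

$465.80

Claim 1 ($615): entire amount goes to the deductible. Cost to member: $615. OOP to date $615.
Claim 2 ($7,300): deductible takes $1,074, $6,226 remains; member's 20% is $1,245.20. Member owes $2,319.20 (running OOP $2,934.20).
Claim 3 ($13,717): deductible met; 20% of $13,717 = $2,743.40. OOP would hit $5,677.60 > $3,400, so the cap limits the member to $3,400 − $2,934.20 = $465.80.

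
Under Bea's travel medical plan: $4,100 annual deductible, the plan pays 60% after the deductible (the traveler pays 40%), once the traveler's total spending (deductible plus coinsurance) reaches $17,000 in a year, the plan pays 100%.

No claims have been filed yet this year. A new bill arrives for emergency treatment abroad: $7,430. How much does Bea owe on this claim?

Deductible not yet touched, so the first $4,100 of the bill goes to the deductible.
The remaining $3,330 (= $7,430 − $4,100) moves to coinsurance.
40% of $3,330 = $1,332 falls to the traveler.
Traveler responsibility before any cap: $4,100 + $1,332 = $5,432.
Total out-of-pocket so far would be $0 + $5,432 = $5,432, below the $17,000 cap — no reduction.

$5,432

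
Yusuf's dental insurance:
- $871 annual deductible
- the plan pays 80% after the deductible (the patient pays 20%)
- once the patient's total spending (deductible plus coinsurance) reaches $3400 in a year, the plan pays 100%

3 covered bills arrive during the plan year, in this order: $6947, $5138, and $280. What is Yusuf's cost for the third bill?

$56

Bill 1, $6947: deductible takes $871, $6076 remains; 20% of $6076 = $1215.20. Patient owes $2086.20 (running OOP $2086.20).
Bill 2, $5138: deductible met; 20% of $5138 = $1027.60. Patient owes $1027.60 (running OOP $3113.80).
Bill 3, $280: 20% coinsurance on $280 = $56. Patient pays $56; OOP now $3169.80.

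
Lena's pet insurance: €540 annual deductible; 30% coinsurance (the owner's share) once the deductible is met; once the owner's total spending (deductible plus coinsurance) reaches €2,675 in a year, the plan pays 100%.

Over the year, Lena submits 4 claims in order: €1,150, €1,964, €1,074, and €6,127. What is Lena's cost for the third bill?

#1 (€1,150): €540 to deductible, leaving €610; owner's 30% is €183. Owner owes €723 (running OOP €723).
#2 (€1,964): 30% coinsurance on €1,964 = €589.20. Owner pays €589.20; OOP now €1,312.20.
#3 (€1,074): 30% coinsurance on €1,074 = €322.20. Owner owes €322.20 (running OOP €1,634.40).

€322.20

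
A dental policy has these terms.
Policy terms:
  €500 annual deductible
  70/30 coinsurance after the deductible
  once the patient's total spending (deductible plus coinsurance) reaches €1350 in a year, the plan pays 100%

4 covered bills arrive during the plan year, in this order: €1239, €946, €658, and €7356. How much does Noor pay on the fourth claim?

Claim 1 — €1239: €500 finishes the deductible; €739 goes to coinsurance; patient's 30% is €221.70. Patient owes €721.70 (running OOP €721.70).
Claim 2 — €946: 30% coinsurance on €946 = €283.80. Cost to patient: €283.80. OOP to date €1005.50.
Claim 3 — €658: 30% coinsurance on €658 = €197.40. Patient pays €197.40; OOP now €1202.90.
Claim 4 — €7356: deductible already satisfied, so patient's share is 30% × €7356 = €2206.80. That would push OOP to €3409.70, over the €1350 cap, so patient pays €1350 − €1202.90 = €147.10.

€147.10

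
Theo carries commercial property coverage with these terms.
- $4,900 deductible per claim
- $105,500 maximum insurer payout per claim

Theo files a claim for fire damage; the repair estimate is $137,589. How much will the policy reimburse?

After the deductible, $137,589 − $4,900 = $132,689 remains.
The $105,500 per-incident cap binds; insurer pays $105,500.

$105,500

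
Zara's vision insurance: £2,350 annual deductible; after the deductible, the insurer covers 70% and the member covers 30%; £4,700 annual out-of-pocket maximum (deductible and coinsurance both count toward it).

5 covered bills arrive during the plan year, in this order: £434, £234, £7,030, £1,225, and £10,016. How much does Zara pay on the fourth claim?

£367.50

Bill 1, £434: fully absorbed by the deductible. Cost to member: £434. OOP to date £434.
Bill 2, £234: fully absorbed by the deductible. Member owes £234 (running OOP £668).
Bill 3, £7,030: deductible takes £1,682, £5,348 remains; member's 30% is £1,604.40. Member pays £3,286.40; OOP now £3,954.40.
Bill 4, £1,225: deductible already satisfied, so member's share is 30% × £1,225 = £367.50. Member owes £367.50 (running OOP £4,321.90).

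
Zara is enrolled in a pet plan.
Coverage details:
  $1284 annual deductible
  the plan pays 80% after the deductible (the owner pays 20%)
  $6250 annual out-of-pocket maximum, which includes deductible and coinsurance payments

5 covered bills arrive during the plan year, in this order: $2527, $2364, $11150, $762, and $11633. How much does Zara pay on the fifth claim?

$1862.20

Claim 1 ($2527): $1284 to deductible, leaving $1243; owner's 20% is $248.60. Owner pays $1532.60; OOP now $1532.60.
Claim 2 ($2364): deductible already satisfied, so owner's share is 20% × $2364 = $472.80. Owner owes $472.80 (running OOP $2005.40).
Claim 3 ($11150): deductible already satisfied, so owner's share is 20% × $11150 = $2230. Owner pays $2230; OOP now $4235.40.
Claim 4 ($762): deductible already satisfied, so owner's share is 20% × $762 = $152.40. Cost to owner: $152.40. OOP to date $4387.80.
Claim 5 ($11633): deductible already satisfied, so owner's share is 20% × $11633 = $2326.60. OOP would hit $6714.40 > $6250, so the cap limits the owner to $6250 − $4387.80 = $1862.20.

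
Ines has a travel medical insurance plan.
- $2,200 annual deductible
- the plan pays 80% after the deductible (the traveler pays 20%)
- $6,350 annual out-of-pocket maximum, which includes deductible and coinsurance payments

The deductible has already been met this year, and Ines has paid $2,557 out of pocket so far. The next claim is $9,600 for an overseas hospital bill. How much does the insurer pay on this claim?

The deductible is already satisfied, so the full bill goes to coinsurance.
20% of $9,600 = $1,920 falls to the traveler.
Total out-of-pocket so far would be $2,557 + $1,920 = $4,477, below the $6,350 cap — no reduction.
The plan picks up $9,600 − $1,920 = $7,680.

$7,680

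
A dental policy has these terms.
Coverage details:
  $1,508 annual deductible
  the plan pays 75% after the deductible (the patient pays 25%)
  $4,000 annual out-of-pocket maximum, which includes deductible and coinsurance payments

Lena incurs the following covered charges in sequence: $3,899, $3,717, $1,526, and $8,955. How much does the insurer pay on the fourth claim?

Claim 1 ($3,899): $1,508 finishes the deductible; $2,391 goes to coinsurance; 25% of $2,391 = $597.75. Patient owes $2,105.75 (running OOP $2,105.75). Insurer: $3,899 − $2,105.75 = $1,793.25.
Claim 2 ($3,717): deductible met; 25% of $3,717 = $929.25. Patient owes $929.25 (running OOP $3,035). Insurer: $3,717 − $929.25 = $2,787.75.
Claim 3 ($1,526): deductible already satisfied, so patient's share is 25% × $1,526 = $381.50. Cost to patient: $381.50. OOP to date $3,416.50. Plan pays $1,526 − $381.50 = $1,144.50.
Claim 4 ($8,955): 25% coinsurance on $8,955 = $2,238.75. That would push OOP to $5,655.25, over the $4,000 cap, so patient pays $4,000 − $3,416.50 = $583.50. Plan pays $8,955 − $583.50 = $8,371.50.

$8,371.50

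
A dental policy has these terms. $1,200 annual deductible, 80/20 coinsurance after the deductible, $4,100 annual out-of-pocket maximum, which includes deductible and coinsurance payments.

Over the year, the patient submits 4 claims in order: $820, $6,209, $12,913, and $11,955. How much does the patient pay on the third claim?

$1,734.20

Bill 1, $820: fully absorbed by the deductible. Patient pays $820; OOP now $820.
Bill 2, $6,209: $380 finishes the deductible; $5,829 goes to coinsurance; patient's 20% is $1,165.80. Patient pays $1,545.80; OOP now $2,365.80.
Bill 3, $12,913: deductible already satisfied, so patient's share is 20% × $12,913 = $2,582.60. OOP would hit $4,948.40 > $4,100, so the cap limits the patient to $4,100 − $2,365.80 = $1,734.20.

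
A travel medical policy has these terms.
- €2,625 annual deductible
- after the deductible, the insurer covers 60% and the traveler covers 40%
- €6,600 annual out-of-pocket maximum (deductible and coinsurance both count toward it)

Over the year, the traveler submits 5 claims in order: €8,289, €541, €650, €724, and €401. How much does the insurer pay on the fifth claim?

Bill 1, €8,289: €2,625 finishes the deductible; €5,664 goes to coinsurance; coinsurance €5,664 × 40% = €2,265.60. Traveler owes €4,890.60 (running OOP €4,890.60). Insurer: €8,289 − €4,890.60 = €3,398.40.
Bill 2, €541: deductible met; 40% of €541 = €216.40. Traveler pays €216.40; OOP now €5,107. Plan pays €541 − €216.40 = €324.60.
Bill 3, €650: 40% coinsurance on €650 = €260. Cost to traveler: €260. OOP to date €5,367. Insurer: €650 − €260 = €390.
Bill 4, €724: deductible already satisfied, so traveler's share is 40% × €724 = €289.60. Traveler pays €289.60; OOP now €5,656.60. Insurer: €724 − €289.60 = €434.40.
Bill 5, €401: deductible met; 40% of €401 = €160.40. Traveler pays €160.40; OOP now €5,817. Insurer: €401 − €160.40 = €240.60.

€240.60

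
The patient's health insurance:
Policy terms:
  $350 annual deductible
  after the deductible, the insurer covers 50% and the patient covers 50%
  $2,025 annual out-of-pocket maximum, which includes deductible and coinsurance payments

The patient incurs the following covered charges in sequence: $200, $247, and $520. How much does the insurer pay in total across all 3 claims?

$308.50

Claim 1 ($200): fully absorbed by the deductible. Patient owes $200 (running OOP $200). Insurer: $200 − $200 = $0.
Claim 2 ($247): deductible takes $150, $97 remains; 50% of $97 = $48.50. Patient owes $198.50 (running OOP $398.50). Insurer: $247 − $198.50 = $48.50.
Claim 3 ($520): 50% coinsurance on $520 = $260. Cost to patient: $260. OOP to date $658.50. Plan pays $520 − $260 = $260.
Insurer total = bills − patient's total = $967 − $658.50 = $308.50.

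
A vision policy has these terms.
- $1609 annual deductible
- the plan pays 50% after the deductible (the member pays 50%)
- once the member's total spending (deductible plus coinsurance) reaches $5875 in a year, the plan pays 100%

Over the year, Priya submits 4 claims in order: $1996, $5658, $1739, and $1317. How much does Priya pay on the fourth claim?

$374

#1 ($1996): $1609 finishes the deductible; $387 goes to coinsurance; member's 50% is $193.50. Member owes $1802.50 (running OOP $1802.50).
#2 ($5658): deductible met; 50% of $5658 = $2829. Cost to member: $2829. OOP to date $4631.50.
#3 ($1739): deductible already satisfied, so member's share is 50% × $1739 = $869.50. Member owes $869.50 (running OOP $5501).
#4 ($1317): deductible already satisfied, so member's share is 50% × $1317 = $658.50. Adding that to $5501 gives $6159.50, past the $5875 cap; member pays only $5875 − $5501 = $374.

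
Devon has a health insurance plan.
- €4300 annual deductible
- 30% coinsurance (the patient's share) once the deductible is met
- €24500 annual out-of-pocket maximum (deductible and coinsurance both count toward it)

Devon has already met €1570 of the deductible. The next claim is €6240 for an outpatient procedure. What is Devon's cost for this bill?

€3783

Deductible still to meet: €4300 − €1570 = €2730.
After the €2730 deductible portion, €6240 − €2730 = €3510 is subject to coinsurance.
Patient's 30% share of €3510 is €1053.
So the patient owes €2730 + €1053 = €3783 before any cap.
Cumulative spending €1570 + €3783 = €5353 stays under the €24500 maximum.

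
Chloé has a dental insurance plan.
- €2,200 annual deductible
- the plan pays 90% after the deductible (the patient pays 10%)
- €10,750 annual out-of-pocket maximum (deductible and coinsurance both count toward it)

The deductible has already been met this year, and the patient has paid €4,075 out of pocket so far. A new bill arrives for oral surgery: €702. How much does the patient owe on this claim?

€70.20

The deductible is already satisfied, so the full bill goes to coinsurance.
Patient's 10% share of €702 is €70.20.
Total out-of-pocket so far would be €4,075 + €70.20 = €4,145.20, below the €10,750 cap — no reduction.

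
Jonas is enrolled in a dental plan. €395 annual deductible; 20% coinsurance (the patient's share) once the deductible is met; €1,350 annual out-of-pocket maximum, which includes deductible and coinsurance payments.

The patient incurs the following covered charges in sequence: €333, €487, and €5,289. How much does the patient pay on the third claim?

€870

#1 (€333): fully absorbed by the deductible. Cost to patient: €333. OOP to date €333.
#2 (€487): €62 to deductible, leaving €425; patient's 20% is €85. Patient owes €147 (running OOP €480).
#3 (€5,289): 20% coinsurance on €5,289 = €1,057.80. Adding that to €480 gives €1,537.80, past the €1,350 cap; patient pays only €1,350 − €480 = €870.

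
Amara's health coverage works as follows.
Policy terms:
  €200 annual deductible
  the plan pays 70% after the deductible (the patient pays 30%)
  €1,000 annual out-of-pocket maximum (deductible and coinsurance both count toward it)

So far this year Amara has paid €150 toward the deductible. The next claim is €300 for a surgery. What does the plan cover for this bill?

Remaining deductible: €200 − €150 = €50.
After the €50 deductible portion, €300 − €50 = €250 is subject to coinsurance.
Coinsurance: €250 × 30% = €75.
That puts the patient's cost at €50 + €75 = €125 before any cap.
Cumulative spending €150 + €125 = €275 stays under the €1,000 maximum.
The plan picks up €300 − €125 = €175.

€175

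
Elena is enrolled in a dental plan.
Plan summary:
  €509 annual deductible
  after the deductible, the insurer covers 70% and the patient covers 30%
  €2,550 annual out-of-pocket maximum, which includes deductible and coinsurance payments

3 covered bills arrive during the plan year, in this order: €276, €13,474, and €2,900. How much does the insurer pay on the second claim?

Claim 1 (€276): entire amount goes to the deductible. Patient owes €276 (running OOP €276). Plan pays €276 − €276 = €0.
Claim 2 (€13,474): €233 to deductible, leaving €13,241; 30% of €13,241 = €3,972.30. Together that's €233 + €3,972.30 = €4,205.30. Adding that to €276 gives €4,481.30, past the €2,550 cap; patient pays only €2,550 − €276 = €2,274. Insurer: €13,474 − €2,274 = €11,200.

€11,200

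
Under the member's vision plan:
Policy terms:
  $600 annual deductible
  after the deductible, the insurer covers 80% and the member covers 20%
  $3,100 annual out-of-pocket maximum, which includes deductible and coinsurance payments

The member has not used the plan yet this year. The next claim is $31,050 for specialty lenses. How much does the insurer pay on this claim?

$27,950

Deductible not yet touched, so the first $600 of the bill goes to the deductible.
The remaining $30,450 (= $31,050 − $600) moves to coinsurance.
Member's 20% share of $30,450 is $6,090.
That puts the member's cost at $600 + $6,090 = $6,690 before any cap.
Year-to-date out-of-pocket would reach $0 + $6,690 = $6,690, above the $3,100 maximum, so the member pays only $3,100 − $0 = $3,100.
Insurer pays the balance: $31,050 − $3,100 = $27,950.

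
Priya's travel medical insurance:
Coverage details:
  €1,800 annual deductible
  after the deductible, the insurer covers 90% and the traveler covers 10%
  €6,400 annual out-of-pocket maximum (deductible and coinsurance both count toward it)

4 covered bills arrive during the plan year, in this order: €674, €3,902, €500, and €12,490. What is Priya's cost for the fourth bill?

Claim 1 — €674: fully absorbed by the deductible. Traveler pays €674; OOP now €674.
Claim 2 — €3,902: deductible takes €1,126, €2,776 remains; coinsurance €2,776 × 10% = €277.60. Traveler owes €1,403.60 (running OOP €2,077.60).
Claim 3 — €500: deductible met; 10% of €500 = €50. Traveler pays €50; OOP now €2,127.60.
Claim 4 — €12,490: deductible met; 10% of €12,490 = €1,249. Traveler pays €1,249; OOP now €3,376.60.

€1,249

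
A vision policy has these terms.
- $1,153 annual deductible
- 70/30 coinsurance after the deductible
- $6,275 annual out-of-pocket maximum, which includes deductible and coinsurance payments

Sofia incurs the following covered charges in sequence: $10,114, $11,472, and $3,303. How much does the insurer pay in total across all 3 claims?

$18,614

Claim 1 — $10,114: deductible takes $1,153, $8,961 remains; coinsurance $8,961 × 30% = $2,688.30. Member owes $3,841.30 (running OOP $3,841.30). Plan pays $10,114 − $3,841.30 = $6,272.70.
Claim 2 — $11,472: 30% coinsurance on $11,472 = $3,441.60. That would push OOP to $7,282.90, over the $6,275 cap, so member pays $6,275 − $3,841.30 = $2,433.70. Insurer: $11,472 − $2,433.70 = $9,038.30.
Claim 3 — $3,303: deductible met; 30% of $3,303 = $990.90. OOP would hit $7,265.90 > $6,275, so the cap limits the member to $6,275 − $6,275 = $0. Insurer: $3,303 − $0 = $3,303.
Insurer total = bills − member's total = $24,889 − $6,275 = $18,614.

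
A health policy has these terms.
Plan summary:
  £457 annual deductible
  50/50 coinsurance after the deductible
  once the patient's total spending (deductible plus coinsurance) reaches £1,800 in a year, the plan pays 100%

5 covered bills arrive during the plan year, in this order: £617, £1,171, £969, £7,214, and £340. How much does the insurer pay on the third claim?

£484.50

#1 (£617): deductible takes £457, £160 remains; coinsurance £160 × 50% = £80. Patient pays £537; OOP now £537. Plan pays £617 − £537 = £80.
#2 (£1,171): 50% coinsurance on £1,171 = £585.50. Patient pays £585.50; OOP now £1,122.50. Insurer: £1,171 − £585.50 = £585.50.
#3 (£969): deductible already satisfied, so patient's share is 50% × £969 = £484.50. Cost to patient: £484.50. OOP to date £1,607. Plan pays £969 − £484.50 = £484.50.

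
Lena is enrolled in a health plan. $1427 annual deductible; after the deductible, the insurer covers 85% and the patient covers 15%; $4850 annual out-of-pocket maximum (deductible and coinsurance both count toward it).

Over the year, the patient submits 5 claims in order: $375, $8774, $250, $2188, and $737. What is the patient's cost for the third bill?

$37.50

#1 ($375): all of it applies to the deductible. Cost to patient: $375. OOP to date $375.
#2 ($8774): $1052 to deductible, leaving $7722; 15% of $7722 = $1158.30. Patient owes $2210.30 (running OOP $2585.30).
#3 ($250): 15% coinsurance on $250 = $37.50. Patient pays $37.50; OOP now $2622.80.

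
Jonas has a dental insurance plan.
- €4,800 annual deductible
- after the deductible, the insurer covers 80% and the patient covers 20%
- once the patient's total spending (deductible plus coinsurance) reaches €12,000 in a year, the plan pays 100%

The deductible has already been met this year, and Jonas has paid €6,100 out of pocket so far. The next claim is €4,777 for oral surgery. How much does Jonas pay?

With the deductible met, the entire €4,777 is subject to coinsurance.
Coinsurance: €4,777 × 20% = €955.40.
Cumulative spending €6,100 + €955.40 = €7,055.40 stays under the €12,000 maximum.

€955.40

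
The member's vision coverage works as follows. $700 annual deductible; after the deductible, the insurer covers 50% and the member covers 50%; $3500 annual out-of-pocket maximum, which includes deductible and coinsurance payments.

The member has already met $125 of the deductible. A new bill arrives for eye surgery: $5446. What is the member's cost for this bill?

$3010.50

Deductible still to meet: $700 − $125 = $575.
That leaves $5446 − $575 = $4871 for coinsurance.
Coinsurance: $4871 × 50% = $2435.50.
Member responsibility before any cap: $575 + $2435.50 = $3010.50.
Total out-of-pocket so far would be $125 + $3010.50 = $3135.50, below the $3500 cap — no reduction.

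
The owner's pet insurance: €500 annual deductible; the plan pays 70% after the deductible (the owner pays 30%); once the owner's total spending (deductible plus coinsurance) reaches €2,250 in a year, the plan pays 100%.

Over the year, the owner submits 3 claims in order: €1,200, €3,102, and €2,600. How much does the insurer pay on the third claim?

Claim 1 (€1,200): €500 finishes the deductible; €700 goes to coinsurance; owner's 30% is €210. Owner pays €710; OOP now €710. Insurer: €1,200 − €710 = €490.
Claim 2 (€3,102): deductible met; 30% of €3,102 = €930.60. Cost to owner: €930.60. OOP to date €1,640.60. Insurer: €3,102 − €930.60 = €2,171.40.
Claim 3 (€2,600): 30% coinsurance on €2,600 = €780. OOP would hit €2,420.60 > €2,250, so the cap limits the owner to €2,250 − €1,640.60 = €609.40. Plan pays €2,600 − €609.40 = €1,990.60.

€1,990.60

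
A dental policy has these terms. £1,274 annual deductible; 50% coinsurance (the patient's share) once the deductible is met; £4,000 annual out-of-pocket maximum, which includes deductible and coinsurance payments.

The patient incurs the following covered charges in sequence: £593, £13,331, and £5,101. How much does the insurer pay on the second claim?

£9,924

Claim 1 — £593: fully absorbed by the deductible. Patient pays £593; OOP now £593. Insurer: £593 − £593 = £0.
Claim 2 — £13,331: deductible takes £681, £12,650 remains; 50% of £12,650 = £6,325. Together that's £681 + £6,325 = £7,006. That would push OOP to £7,599, over the £4,000 cap, so patient pays £4,000 − £593 = £3,407. Plan pays £13,331 − £3,407 = £9,924.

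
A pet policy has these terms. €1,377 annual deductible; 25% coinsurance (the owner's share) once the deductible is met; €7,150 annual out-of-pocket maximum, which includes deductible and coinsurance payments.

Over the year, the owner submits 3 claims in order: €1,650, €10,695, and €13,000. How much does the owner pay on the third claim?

Claim 1 — €1,650: deductible takes €1,377, €273 remains; owner's 25% is €68.25. Owner pays €1,445.25; OOP now €1,445.25.
Claim 2 — €10,695: deductible met; 25% of €10,695 = €2,673.75. Cost to owner: €2,673.75. OOP to date €4,119.
Claim 3 — €13,000: 25% coinsurance on €13,000 = €3,250. That would push OOP to €7,369, over the €7,150 cap, so owner pays €7,150 − €4,119 = €3,031.

€3,031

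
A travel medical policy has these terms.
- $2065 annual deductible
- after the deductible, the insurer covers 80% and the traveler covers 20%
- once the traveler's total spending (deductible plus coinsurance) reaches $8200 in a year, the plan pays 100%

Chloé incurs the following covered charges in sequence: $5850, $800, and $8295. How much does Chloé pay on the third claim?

$1659

Bill 1, $5850: $2065 to deductible, leaving $3785; coinsurance $3785 × 20% = $757. Traveler pays $2822; OOP now $2822.
Bill 2, $800: deductible already satisfied, so traveler's share is 20% × $800 = $160. Traveler owes $160 (running OOP $2982).
Bill 3, $8295: deductible met; 20% of $8295 = $1659. Traveler owes $1659 (running OOP $4641).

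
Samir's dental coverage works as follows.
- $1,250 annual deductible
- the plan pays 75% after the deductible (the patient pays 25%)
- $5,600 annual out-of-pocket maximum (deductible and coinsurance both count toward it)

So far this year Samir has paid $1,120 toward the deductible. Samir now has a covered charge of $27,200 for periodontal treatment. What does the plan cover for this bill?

$22,720

Deductible still to meet: $1,250 − $1,120 = $130.
After the $130 deductible portion, $27,200 − $130 = $27,070 is subject to coinsurance.
Patient's 25% share of $27,070 is $6,767.50.
So the patient owes $130 + $6,767.50 = $6,897.50 before any cap.
Year-to-date out-of-pocket would reach $1,120 + $6,897.50 = $8,017.50, above the $5,600 maximum, so the patient pays only $5,600 − $1,120 = $4,480.
The insurer covers the remainder: $27,200 − $4,480 = $22,720.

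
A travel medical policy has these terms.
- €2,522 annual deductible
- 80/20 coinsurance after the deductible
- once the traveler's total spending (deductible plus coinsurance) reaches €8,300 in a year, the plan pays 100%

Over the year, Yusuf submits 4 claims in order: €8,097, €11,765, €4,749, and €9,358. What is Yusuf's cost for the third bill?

Claim 1 (€8,097): €2,522 to deductible, leaving €5,575; 20% of €5,575 = €1,115. Traveler pays €3,637; OOP now €3,637.
Claim 2 (€11,765): 20% coinsurance on €11,765 = €2,353. Traveler pays €2,353; OOP now €5,990.
Claim 3 (€4,749): deductible already satisfied, so traveler's share is 20% × €4,749 = €949.80. Cost to traveler: €949.80. OOP to date €6,939.80.

€949.80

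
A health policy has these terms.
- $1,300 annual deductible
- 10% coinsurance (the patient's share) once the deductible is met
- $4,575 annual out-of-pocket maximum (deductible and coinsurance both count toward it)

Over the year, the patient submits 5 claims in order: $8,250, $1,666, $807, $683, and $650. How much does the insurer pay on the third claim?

Claim 1 ($8,250): $1,300 to deductible, leaving $6,950; coinsurance $6,950 × 10% = $695. Cost to patient: $1,995. OOP to date $1,995. Plan pays $8,250 − $1,995 = $6,255.
Claim 2 ($1,666): deductible already satisfied, so patient's share is 10% × $1,666 = $166.60. Patient owes $166.60 (running OOP $2,161.60). Insurer: $1,666 − $166.60 = $1,499.40.
Claim 3 ($807): deductible already satisfied, so patient's share is 10% × $807 = $80.70. Patient owes $80.70 (running OOP $2,242.30). Plan pays $807 − $80.70 = $726.30.

$726.30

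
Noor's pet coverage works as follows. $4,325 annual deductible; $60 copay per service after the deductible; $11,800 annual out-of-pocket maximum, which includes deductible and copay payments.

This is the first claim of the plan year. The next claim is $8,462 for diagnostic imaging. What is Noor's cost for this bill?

Nothing has been paid toward the $4,325 deductible, so the first $4,325 of this charge is applied there.
After the $4,325 deductible portion, $8,462 − $4,325 = $4,137 is subject to the copay.
Copay on this service: $60.
So the owner owes $4,325 + $60 = $4,385 before any cap.
Year-to-date out-of-pocket becomes $0 + $4,385 = $4,385, still under the $11,800 maximum, so no cap applies.

$4,385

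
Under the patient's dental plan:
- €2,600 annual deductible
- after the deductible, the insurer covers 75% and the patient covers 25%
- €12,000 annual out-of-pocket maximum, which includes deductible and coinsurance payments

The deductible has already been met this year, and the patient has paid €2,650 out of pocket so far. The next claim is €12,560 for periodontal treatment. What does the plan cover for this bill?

€9,420

With the deductible met, the entire €12,560 is subject to coinsurance.
25% of €12,560 = €3,140 falls to the patient.
Cumulative spending €2,650 + €3,140 = €5,790 stays under the €12,000 maximum.
The plan picks up €12,560 − €3,140 = €9,420.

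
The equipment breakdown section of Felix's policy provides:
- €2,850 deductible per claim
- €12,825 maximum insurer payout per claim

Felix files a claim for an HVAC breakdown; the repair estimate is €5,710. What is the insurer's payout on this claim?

€2,860

Subtract the deductible: €5,710 − €2,850 = €2,860.
€2,860 ≤ €12,825, so the limit doesn't bind; insurer pays €2,860.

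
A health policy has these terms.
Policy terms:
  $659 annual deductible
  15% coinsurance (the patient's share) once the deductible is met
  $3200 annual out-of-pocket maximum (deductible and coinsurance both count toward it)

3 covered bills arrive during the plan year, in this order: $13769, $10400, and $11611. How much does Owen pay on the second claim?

Claim 1 — $13769: $659 finishes the deductible; $13110 goes to coinsurance; patient's 15% is $1966.50. Patient pays $2625.50; OOP now $2625.50.
Claim 2 — $10400: deductible already satisfied, so patient's share is 15% × $10400 = $1560. Adding that to $2625.50 gives $4185.50, past the $3200 cap; patient pays only $3200 − $2625.50 = $574.50.

$574.50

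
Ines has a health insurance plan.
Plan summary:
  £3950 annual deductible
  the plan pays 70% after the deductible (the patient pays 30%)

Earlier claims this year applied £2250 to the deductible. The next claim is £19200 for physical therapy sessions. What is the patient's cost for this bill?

Remaining deductible: £3950 − £2250 = £1700.
After the £1700 deductible portion, £19200 − £1700 = £17500 is subject to coinsurance.
Patient's 30% share of £17500 is £5250.
That puts the patient's cost at £1700 + £5250 = £6950.

£6950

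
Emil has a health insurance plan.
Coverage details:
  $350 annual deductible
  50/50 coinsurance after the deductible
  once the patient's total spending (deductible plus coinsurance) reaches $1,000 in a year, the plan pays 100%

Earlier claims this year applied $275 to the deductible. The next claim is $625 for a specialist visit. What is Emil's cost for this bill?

$350

Remaining deductible: $350 − $275 = $75.
The remaining $550 (= $625 − $75) moves to coinsurance.
50% of $550 = $275 falls to the patient.
That puts the patient's cost at $75 + $275 = $350 before any cap.
Year-to-date out-of-pocket becomes $275 + $350 = $625, still under the $1,000 maximum, so no cap applies.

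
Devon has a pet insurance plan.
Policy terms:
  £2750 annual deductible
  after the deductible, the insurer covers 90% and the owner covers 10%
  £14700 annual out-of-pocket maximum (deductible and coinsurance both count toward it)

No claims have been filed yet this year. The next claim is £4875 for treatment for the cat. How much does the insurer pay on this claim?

Nothing has been paid toward the £2750 deductible, so the first £2750 of this charge is applied there.
After the £2750 deductible portion, £4875 − £2750 = £2125 is subject to coinsurance.
10% of £2125 = £212.50 falls to the owner.
Owner responsibility before any cap: £2750 + £212.50 = £2962.50.
Total out-of-pocket so far would be £0 + £2962.50 = £2962.50, below the £14700 cap — no reduction.
The insurer covers the remainder: £4875 − £2962.50 = £1912.50.

£1912.50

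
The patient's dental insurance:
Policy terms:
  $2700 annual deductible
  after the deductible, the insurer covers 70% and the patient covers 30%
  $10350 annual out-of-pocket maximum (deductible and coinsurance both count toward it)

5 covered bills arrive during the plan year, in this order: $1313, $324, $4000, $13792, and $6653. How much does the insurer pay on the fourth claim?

Claim 1 — $1313: fully absorbed by the deductible. Cost to patient: $1313. OOP to date $1313. Insurer: $1313 − $1313 = $0.
Claim 2 — $324: all of it applies to the deductible. Patient owes $324 (running OOP $1637). Insurer: $324 − $324 = $0.
Claim 3 — $4000: $1063 to deductible, leaving $2937; patient's 30% is $881.10. Cost to patient: $1944.10. OOP to date $3581.10. Insurer: $4000 − $1944.10 = $2055.90.
Claim 4 — $13792: 30% coinsurance on $13792 = $4137.60. Cost to patient: $4137.60. OOP to date $7718.70. Insurer: $13792 − $4137.60 = $9654.40.

$9654.40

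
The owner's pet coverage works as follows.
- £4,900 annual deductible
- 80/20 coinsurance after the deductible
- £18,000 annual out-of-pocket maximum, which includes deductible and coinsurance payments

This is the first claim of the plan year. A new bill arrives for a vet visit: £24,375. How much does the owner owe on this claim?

Nothing has been paid toward the £4,900 deductible, so the first £4,900 of this charge is applied there.
That leaves £24,375 − £4,900 = £19,475 for coinsurance.
Coinsurance: £19,475 × 20% = £3,895.
So the owner owes £4,900 + £3,895 = £8,795 before any cap.
Year-to-date out-of-pocket becomes £0 + £8,795 = £8,795, still under the £18,000 maximum, so no cap applies.

£8,795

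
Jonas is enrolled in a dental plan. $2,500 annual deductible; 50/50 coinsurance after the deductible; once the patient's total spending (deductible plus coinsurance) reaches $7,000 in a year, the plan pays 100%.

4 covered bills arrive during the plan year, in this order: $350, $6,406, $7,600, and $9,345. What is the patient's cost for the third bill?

Bill 1, $350: fully absorbed by the deductible. Cost to patient: $350. OOP to date $350.
Bill 2, $6,406: deductible takes $2,150, $4,256 remains; patient's 50% is $2,128. Patient pays $4,278; OOP now $4,628.
Bill 3, $7,600: deductible already satisfied, so patient's share is 50% × $7,600 = $3,800. Adding that to $4,628 gives $8,428, past the $7,000 cap; patient pays only $7,000 − $4,628 = $2,372.

$2,372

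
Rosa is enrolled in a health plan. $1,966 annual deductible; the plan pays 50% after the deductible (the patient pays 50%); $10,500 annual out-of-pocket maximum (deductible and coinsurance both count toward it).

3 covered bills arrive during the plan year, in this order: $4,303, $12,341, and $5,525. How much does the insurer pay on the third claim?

#1 ($4,303): deductible takes $1,966, $2,337 remains; 50% of $2,337 = $1,168.50. Patient owes $3,134.50 (running OOP $3,134.50). Insurer: $4,303 − $3,134.50 = $1,168.50.
#2 ($12,341): 50% coinsurance on $12,341 = $6,170.50. Patient owes $6,170.50 (running OOP $9,305). Insurer: $12,341 − $6,170.50 = $6,170.50.
#3 ($5,525): deductible already satisfied, so patient's share is 50% × $5,525 = $2,762.50. OOP would hit $12,067.50 > $10,500, so the cap limits the patient to $10,500 − $9,305 = $1,195. Plan pays $5,525 − $1,195 = $4,330.

$4,330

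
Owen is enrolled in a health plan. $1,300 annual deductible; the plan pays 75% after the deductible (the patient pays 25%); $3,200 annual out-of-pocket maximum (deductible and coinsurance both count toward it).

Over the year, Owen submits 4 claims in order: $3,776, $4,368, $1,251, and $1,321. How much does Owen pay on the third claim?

Claim 1 ($3,776): $1,300 finishes the deductible; $2,476 goes to coinsurance; coinsurance $2,476 × 25% = $619. Patient pays $1,919; OOP now $1,919.
Claim 2 ($4,368): 25% coinsurance on $4,368 = $1,092. Cost to patient: $1,092. OOP to date $3,011.
Claim 3 ($1,251): 25% coinsurance on $1,251 = $312.75. OOP would hit $3,323.75 > $3,200, so the cap limits the patient to $3,200 − $3,011 = $189.

$189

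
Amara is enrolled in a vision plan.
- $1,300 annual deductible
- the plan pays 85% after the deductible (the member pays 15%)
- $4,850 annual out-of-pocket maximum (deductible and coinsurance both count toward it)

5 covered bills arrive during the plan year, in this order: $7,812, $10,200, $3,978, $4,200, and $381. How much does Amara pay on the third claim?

$596.70

Claim 1 — $7,812: $1,300 finishes the deductible; $6,512 goes to coinsurance; member's 15% is $976.80. Member owes $2,276.80 (running OOP $2,276.80).
Claim 2 — $10,200: deductible already satisfied, so member's share is 15% × $10,200 = $1,530. Member owes $1,530 (running OOP $3,806.80).
Claim 3 — $3,978: 15% coinsurance on $3,978 = $596.70. Cost to member: $596.70. OOP to date $4,403.50.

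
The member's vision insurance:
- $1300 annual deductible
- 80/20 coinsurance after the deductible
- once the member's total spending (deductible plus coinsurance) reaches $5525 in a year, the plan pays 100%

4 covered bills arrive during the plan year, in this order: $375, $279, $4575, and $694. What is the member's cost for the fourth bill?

#1 ($375): all of it applies to the deductible. Member owes $375 (running OOP $375).
#2 ($279): fully absorbed by the deductible. Member pays $279; OOP now $654.
#3 ($4575): $646 finishes the deductible; $3929 goes to coinsurance; 20% of $3929 = $785.80. Member owes $1431.80 (running OOP $2085.80).
#4 ($694): deductible already satisfied, so member's share is 20% × $694 = $138.80. Member pays $138.80; OOP now $2224.60.

$138.80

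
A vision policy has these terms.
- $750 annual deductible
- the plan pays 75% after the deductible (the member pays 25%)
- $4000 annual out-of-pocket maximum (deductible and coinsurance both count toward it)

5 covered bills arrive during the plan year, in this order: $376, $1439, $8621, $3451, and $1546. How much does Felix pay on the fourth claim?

#1 ($376): fully absorbed by the deductible. Member owes $376 (running OOP $376).
#2 ($1439): $374 to deductible, leaving $1065; 25% of $1065 = $266.25. Member owes $640.25 (running OOP $1016.25).
#3 ($8621): deductible met; 25% of $8621 = $2155.25. Member owes $2155.25 (running OOP $3171.50).
#4 ($3451): deductible met; 25% of $3451 = $862.75. OOP would hit $4034.25 > $4000, so the cap limits the member to $4000 − $3171.50 = $828.50.

$828.50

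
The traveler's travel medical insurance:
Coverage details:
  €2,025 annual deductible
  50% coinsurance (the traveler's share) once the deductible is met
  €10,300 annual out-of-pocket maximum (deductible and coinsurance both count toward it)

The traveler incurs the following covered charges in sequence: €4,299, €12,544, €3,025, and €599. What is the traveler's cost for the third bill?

Claim 1 — €4,299: deductible takes €2,025, €2,274 remains; coinsurance €2,274 × 50% = €1,137. Traveler pays €3,162; OOP now €3,162.
Claim 2 — €12,544: 50% coinsurance on €12,544 = €6,272. Cost to traveler: €6,272. OOP to date €9,434.
Claim 3 — €3,025: deductible met; 50% of €3,025 = €1,512.50. That would push OOP to €10,946.50, over the €10,300 cap, so traveler pays €10,300 − €9,434 = €866.

€866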